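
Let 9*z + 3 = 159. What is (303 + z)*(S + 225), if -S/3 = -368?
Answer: 425723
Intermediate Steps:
S = 1104 (S = -3*(-368) = 1104)
z = 52/3 (z = -⅓ + (⅑)*159 = -⅓ + 53/3 = 52/3 ≈ 17.333)
(303 + z)*(S + 225) = (303 + 52/3)*(1104 + 225) = (961/3)*1329 = 425723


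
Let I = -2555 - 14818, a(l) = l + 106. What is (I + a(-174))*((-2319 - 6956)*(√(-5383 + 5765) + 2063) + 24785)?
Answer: 333289487140 + 161765275*√382 ≈ 3.3645e+11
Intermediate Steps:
a(l) = 106 + l
I = -17373
(I + a(-174))*((-2319 - 6956)*(√(-5383 + 5765) + 2063) + 24785) = (-17373 + (106 - 174))*((-2319 - 6956)*(√(-5383 + 5765) + 2063) + 24785) = (-17373 - 68)*(-9275*(√382 + 2063) + 24785) = -17441*(-9275*(2063 + √382) + 24785) = -17441*((-19134325 - 9275*√382) + 24785) = -17441*(-19109540 - 9275*√382) = 333289487140 + 161765275*√382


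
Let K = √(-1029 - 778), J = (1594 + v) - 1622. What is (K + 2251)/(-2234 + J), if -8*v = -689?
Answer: -18008/17407 - 8*I*√1807/17407 ≈ -1.0345 - 0.019536*I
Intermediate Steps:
v = 689/8 (v = -⅛*(-689) = 689/8 ≈ 86.125)
J = 465/8 (J = (1594 + 689/8) - 1622 = 13441/8 - 1622 = 465/8 ≈ 58.125)
K = I*√1807 (K = √(-1807) = I*√1807 ≈ 42.509*I)
(K + 2251)/(-2234 + J) = (I*√1807 + 2251)/(-2234 + 465/8) = (2251 + I*√1807)/(-17407/8) = (2251 + I*√1807)*(-8/17407) = -18008/17407 - 8*I*√1807/17407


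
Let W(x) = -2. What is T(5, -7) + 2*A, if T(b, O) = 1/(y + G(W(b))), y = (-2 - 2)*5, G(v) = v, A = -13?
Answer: -573/22 ≈ -26.045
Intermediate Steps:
y = -20 (y = -4*5 = -20)
T(b, O) = -1/22 (T(b, O) = 1/(-20 - 2) = 1/(-22) = -1/22)
T(5, -7) + 2*A = -1/22 + 2*(-13) = -1/22 - 26 = -573/22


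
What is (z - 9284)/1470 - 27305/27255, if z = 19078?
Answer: 2519968/445165 ≈ 5.6608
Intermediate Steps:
(z - 9284)/1470 - 27305/27255 = (19078 - 9284)/1470 - 27305/27255 = 9794*(1/1470) - 27305*1/27255 = 4897/735 - 5461/5451 = 2519968/445165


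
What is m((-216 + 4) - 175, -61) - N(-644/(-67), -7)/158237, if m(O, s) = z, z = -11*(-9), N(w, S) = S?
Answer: 15665470/158237 ≈ 99.000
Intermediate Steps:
z = 99
m(O, s) = 99
m((-216 + 4) - 175, -61) - N(-644/(-67), -7)/158237 = 99 - (-7)/158237 = 99 - 1*(-7/158237) = 99 + 7/158237 = 15665470/158237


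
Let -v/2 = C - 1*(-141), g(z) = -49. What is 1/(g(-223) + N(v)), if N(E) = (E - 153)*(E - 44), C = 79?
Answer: 1/286963 ≈ 3.4848e-6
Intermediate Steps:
v = -440 (v = -2*(79 - 1*(-141)) = -2*(79 + 141) = -2*220 = -440)
N(E) = (-153 + E)*(-44 + E)
1/(g(-223) + N(v)) = 1/(-49 + (6732 + (-440)² - 197*(-440))) = 1/(-49 + (6732 + 193600 + 86680)) = 1/(-49 + 287012) = 1/286963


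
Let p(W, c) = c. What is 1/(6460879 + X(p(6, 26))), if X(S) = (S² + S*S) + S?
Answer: 1/6462257 ≈ 1.5474e-7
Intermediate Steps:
X(S) = S + 2*S² (X(S) = (S² + S²) + S = 2*S² + S = S + 2*S²)
1/(6460879 + X(p(6, 26))) = 1/(6460879 + 26*(1 + 2*26)) = 1/(6460879 + 26*(1 + 52)) = 1/(6460879 + 26*53) = 1/(6460879 + 1378) = 1/6462257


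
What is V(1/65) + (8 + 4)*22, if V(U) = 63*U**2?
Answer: 1115463/4225 ≈ 264.01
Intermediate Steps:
V(1/65) + (8 + 4)*22 = 63*(1/65)**2 + (8 + 4)*22 = 63*(1/65)**2 + 12*22 = 63*(1/4225) + 264 = 63/4225 + 264 = 1115463/4225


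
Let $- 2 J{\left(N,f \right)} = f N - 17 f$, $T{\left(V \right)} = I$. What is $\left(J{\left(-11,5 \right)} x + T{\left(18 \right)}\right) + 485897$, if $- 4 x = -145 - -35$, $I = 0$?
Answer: $487822$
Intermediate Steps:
$T{\left(V \right)} = 0$
$x = \frac{55}{2}$ ($x = - \frac{-145 - -35}{4} = - \frac{-145 + 35}{4} = \left(- \frac{1}{4}\right) \left(-110\right) = \frac{55}{2} \approx 27.5$)
$J{\left(N,f \right)} = \frac{17 f}{2} - \frac{N f}{2}$ ($J{\left(N,f \right)} = - \frac{f N - 17 f}{2} = - \frac{N f - 17 f}{2} = - \frac{- 17 f + N f}{2} = \frac{17 f}{2} - \frac{N f}{2}$)
$\left(J{\left(-11,5 \right)} x + T{\left(18 \right)}\right) + 485897 = \left(\frac{1}{2} \cdot 5 \left(17 - -11\right) \frac{55}{2} + 0\right) + 485897 = \left(\frac{1}{2} \cdot 5 \left(17 + 11\right) \frac{55}{2} + 0\right) + 485897 = \left(\frac{1}{2} \cdot 5 \cdot 28 \cdot \frac{55}{2} + 0\right) + 485897 = \left(70 \cdot \frac{55}{2} + 0\right) + 485897 = \left(1925 + 0\right) + 485897 = 1925 + 485897 = 487822$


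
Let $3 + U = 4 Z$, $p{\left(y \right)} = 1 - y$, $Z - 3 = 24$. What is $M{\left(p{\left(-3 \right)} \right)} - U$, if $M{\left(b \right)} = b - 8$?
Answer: $-109$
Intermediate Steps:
$Z = 27$ ($Z = 3 + 24 = 27$)
$M{\left(b \right)} = -8 + b$
$U = 105$ ($U = -3 + 4 \cdot 27 = -3 + 108 = 105$)
$M{\left(p{\left(-3 \right)} \right)} - U = \left(-8 + \left(1 - -3\right)\right) - 105 = \left(-8 + \left(1 + 3\right)\right) - 105 = \left(-8 + 4\right) - 105 = -4 - 105 = -109$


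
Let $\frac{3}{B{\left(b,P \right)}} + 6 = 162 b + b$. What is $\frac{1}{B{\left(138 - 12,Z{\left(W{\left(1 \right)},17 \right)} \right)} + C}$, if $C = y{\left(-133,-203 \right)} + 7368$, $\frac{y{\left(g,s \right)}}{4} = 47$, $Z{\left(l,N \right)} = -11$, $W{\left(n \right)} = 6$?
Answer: $\frac{6844}{51713265} \approx 0.00013235$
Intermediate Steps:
$y{\left(g,s \right)} = 188$ ($y{\left(g,s \right)} = 4 \cdot 47 = 188$)
$B{\left(b,P \right)} = \frac{3}{-6 + 163 b}$ ($B{\left(b,P \right)} = \frac{3}{-6 + \left(162 b + b\right)} = \frac{3}{-6 + 163 b}$)
$C = 7556$ ($C = 188 + 7368 = 7556$)
$\frac{1}{B{\left(138 - 12,Z{\left(W{\left(1 \right)},17 \right)} \right)} + C} = \frac{1}{\frac{3}{-6 + 163 \left(138 - 12\right)} + 7556} = \frac{1}{\frac{3}{-6 + 163 \cdot 126} + 7556} = \frac{1}{\frac{3}{-6 + 20538} + 7556} = \frac{1}{\frac{3}{20532} + 7556} = \frac{1}{3 \cdot \frac{1}{20532} + 7556} = \frac{1}{\frac{1}{6844} + 7556} = \frac{1}{\frac{51713265}{6844}} = \frac{6844}{51713265}$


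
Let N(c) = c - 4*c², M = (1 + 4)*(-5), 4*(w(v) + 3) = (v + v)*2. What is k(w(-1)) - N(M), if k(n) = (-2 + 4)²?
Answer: 2529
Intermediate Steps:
w(v) = -3 + v (w(v) = -3 + ((v + v)*2)/4 = -3 + ((2*v)*2)/4 = -3 + (4*v)/4 = -3 + v)
M = -25 (M = 5*(-5) = -25)
k(n) = 4 (k(n) = 2² = 4)
k(w(-1)) - N(M) = 4 - (-25)*(1 - 4*(-25)) = 4 - (-25)*(1 + 100) = 4 - (-25)*101 = 4 - 1*(-2525) = 4 + 2525 = 2529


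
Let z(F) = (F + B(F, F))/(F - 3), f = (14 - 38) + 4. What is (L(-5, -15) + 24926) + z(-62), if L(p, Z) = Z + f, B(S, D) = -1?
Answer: 1617978/65 ≈ 24892.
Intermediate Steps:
f = -20 (f = -24 + 4 = -20)
L(p, Z) = -20 + Z (L(p, Z) = Z - 20 = -20 + Z)
z(F) = (-1 + F)/(-3 + F) (z(F) = (F - 1)/(F - 3) = (-1 + F)/(-3 + F))
(L(-5, -15) + 24926) + z(-62) = ((-20 - 15) + 24926) + (-1 - 62)/(-3 - 62) = (-35 + 24926) - 63/(-65) = 24891 - 1/65*(-63) = 24891 + 63/65 = 1617978/65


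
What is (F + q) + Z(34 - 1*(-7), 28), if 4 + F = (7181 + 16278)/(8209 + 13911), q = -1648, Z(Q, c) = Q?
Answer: -35611861/22120 ≈ -1609.9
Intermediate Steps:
F = -65021/22120 (F = -4 + (7181 + 16278)/(8209 + 13911) = -4 + 23459/22120 = -65021/22120 ≈ -2.9395)
(F + q) + Z(34 - 1*(-7), 28) = (-65021/22120 - 1648) + (34 - 1*(-7)) = -36518781/22120 + (34 + 7) = -36518781/22120 + 41 = -35611861/22120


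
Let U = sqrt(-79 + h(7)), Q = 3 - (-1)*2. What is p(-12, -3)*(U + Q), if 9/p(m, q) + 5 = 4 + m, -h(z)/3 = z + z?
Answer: -45/13 - 99*I/13 ≈ -3.4615 - 7.6154*I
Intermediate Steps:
Q = 5 (Q = 3 - 1*(-2) = 3 + 2 = 5)
h(z) = -6*z (h(z) = -3*(z + z) = -6*z)
U = 11*I (U = sqrt(-79 - 6*7) = sqrt(-79 - 42) = sqrt(-121) = 11*I ≈ 11.0*I)
p(m, q) = 9/(-1 + m) (p(m, q) = 9/(-5 + (4 + m)) = 9/(-1 + m))
p(-12, -3)*(U + Q) = (9/(-1 - 12))*(11*I + 5) = (9/(-13))*(5 + 11*I) = (9*(-1/13))*(5 + 11*I) = -9*(5 + 11*I)/13 = -45/13 - 99*I/13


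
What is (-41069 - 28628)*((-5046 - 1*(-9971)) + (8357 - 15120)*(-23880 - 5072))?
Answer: -13647181457797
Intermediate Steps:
(-41069 - 28628)*((-5046 - 1*(-9971)) + (8357 - 15120)*(-23880 - 5072)) = -69697*((-5046 + 9971) - 6763*(-28952)) = -69697*(4925 + 195802376) = -69697*195807301 = -13647181457797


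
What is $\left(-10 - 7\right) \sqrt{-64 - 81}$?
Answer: $- 17 i \sqrt{145} \approx - 204.71 i$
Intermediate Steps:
$\left(-10 - 7\right) \sqrt{-64 - 81} = - 17 \sqrt{-145} = - 17 i \sqrt{145}$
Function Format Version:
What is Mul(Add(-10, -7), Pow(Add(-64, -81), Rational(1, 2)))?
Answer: Mul(-17, I, Pow(145, Rational(1, 2))) ≈ Mul(-204.71, I)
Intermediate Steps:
Mul(Add(-10, -7), Pow(Add(-64, -81), Rational(1, 2))) = Mul(-17, Pow(-145, Rational(1, 2))) = Mul(-17, Mul(I, Pow(145, Rational(1, 2)))) = Mul(-17, I, Pow(145, Rational(1, 2)))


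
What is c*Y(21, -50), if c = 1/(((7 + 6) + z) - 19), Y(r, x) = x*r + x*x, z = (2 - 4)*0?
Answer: -725/3 ≈ -241.67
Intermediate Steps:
z = 0 (z = -2*0 = 0)
Y(r, x) = x**2 + r*x (Y(r, x) = r*x + x**2 = x**2 + r*x)
c = -1/6 (c = 1/(((7 + 6) + 0) - 19) = 1/((13 + 0) - 19) = 1/(13 - 19) = 1/(-6) = -1/6 ≈ -0.16667)
c*Y(21, -50) = -(-25)*(21 - 50)/3 = -(-25)*(-29)/3 = -1/6*1450 = -725/3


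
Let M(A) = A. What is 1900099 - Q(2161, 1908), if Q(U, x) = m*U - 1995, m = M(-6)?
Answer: 1915060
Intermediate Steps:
m = -6
Q(U, x) = -1995 - 6*U (Q(U, x) = -6*U - 1995 = -1995 - 6*U)
1900099 - Q(2161, 1908) = 1900099 - (-1995 - 6*2161) = 1900099 - (-1995 - 12966) = 1900099 - 1*(-14961) = 1900099 + 14961 = 1915060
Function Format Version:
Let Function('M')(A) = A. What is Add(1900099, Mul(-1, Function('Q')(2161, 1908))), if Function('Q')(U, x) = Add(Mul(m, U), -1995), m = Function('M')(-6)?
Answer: 1915060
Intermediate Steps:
m = -6
Function('Q')(U, x) = Add(-1995, Mul(-6, U)) (Function('Q')(U, x) = Add(Mul(-6, U), -1995) = Add(-1995, Mul(-6, U)))
Add(1900099, Mul(-1, Function('Q')(2161, 1908))) = Add(1900099, Mul(-1, Add(-1995, Mul(-6, 2161)))) = Add(1900099, Mul(-1, Add(-1995, -12966))) = Add(1900099, Mul(-1, -14961)) = Add(1900099, 14961) = 1915060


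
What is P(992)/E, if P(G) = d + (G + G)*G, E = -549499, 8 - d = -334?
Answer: -1968470/549499 ≈ -3.5823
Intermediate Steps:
d = 342 (d = 8 - 1*(-334) = 8 + 334 = 342)
P(G) = 342 + 2*G² (P(G) = 342 + (G + G)*G = 342 + (2*G)*G = 342 + 2*G²)
P(992)/E = (342 + 2*992²)/(-549499) = (342 + 2*984064)*(-1/549499) = (342 + 1968128)*(-1/549499) = 1968470*(-1/549499) = -1968470/549499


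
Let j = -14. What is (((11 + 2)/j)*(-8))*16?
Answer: 832/7 ≈ 118.86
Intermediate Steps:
(((11 + 2)/j)*(-8))*16 = (((11 + 2)/(-14))*(-8))*16 = ((13*(-1/14))*(-8))*16 = -13/14*(-8)*16 = (52/7)*16 = 832/7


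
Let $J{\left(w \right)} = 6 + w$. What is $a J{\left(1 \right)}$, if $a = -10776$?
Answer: $-75432$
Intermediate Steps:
$a J{\left(1 \right)} = - 10776 \left(6 + 1\right) = \left(-10776\right) 7 = -75432$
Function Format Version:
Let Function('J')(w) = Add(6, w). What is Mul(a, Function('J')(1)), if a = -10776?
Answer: -75432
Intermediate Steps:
Mul(a, Function('J')(1)) = Mul(-10776, Add(6, 1)) = Mul(-10776, 7) = -75432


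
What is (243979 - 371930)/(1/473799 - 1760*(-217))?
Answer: -60623055849/180953314081 ≈ -0.33502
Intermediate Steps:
(243979 - 371930)/(1/473799 - 1760*(-217)) = -127951/(1/473799 + 381920) = -127951/180953314081/473799 = -127951*473799/180953314081 = -60623055849/180953314081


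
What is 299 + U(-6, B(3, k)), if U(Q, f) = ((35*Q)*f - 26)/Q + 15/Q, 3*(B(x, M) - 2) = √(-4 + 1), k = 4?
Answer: 2225/6 + 35*I*√3/3 ≈ 370.83 + 20.207*I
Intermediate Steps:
B(x, M) = 2 + I*√3/3 (B(x, M) = 2 + √(-4 + 1)/3 = 2 + √(-3)/3 = 2 + (I*√3)/3 = 2 + I*√3/3)
U(Q, f) = 15/Q + (-26 + 35*Q*f)/Q (U(Q, f) = (35*Q*f - 26)/Q + 15/Q = (-26 + 35*Q*f)/Q + 15/Q = 15/Q + (-26 + 35*Q*f)/Q)
299 + U(-6, B(3, k)) = 299 + (-11/(-6) + 35*(2 + I*√3/3)) = 299 + (-11*(-⅙) + (70 + 35*I*√3/3)) = 299 + (11/6 + (70 + 35*I*√3/3)) = 299 + (431/6 + 35*I*√3/3) = 2225/6 + 35*I*√3/3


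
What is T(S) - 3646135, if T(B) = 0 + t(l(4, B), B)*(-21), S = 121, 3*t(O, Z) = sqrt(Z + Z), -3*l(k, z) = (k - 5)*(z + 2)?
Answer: -3646135 - 77*sqrt(2) ≈ -3.6462e+6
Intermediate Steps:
l(k, z) = -(-5 + k)*(2 + z)/3 (l(k, z) = -(k - 5)*(z + 2)/3 = -(-5 + k)*(2 + z)/3)
t(O, Z) = sqrt(2)*sqrt(Z)/3 (t(O, Z) = sqrt(Z + Z)/3 = sqrt(2*Z)/3 = (sqrt(2)*sqrt(Z))/3 = sqrt(2)*sqrt(Z)/3)
T(B) = -7*sqrt(2)*sqrt(B) (T(B) = 0 + (sqrt(2)*sqrt(B)/3)*(-21) = 0 - 7*sqrt(2)*sqrt(B) = -7*sqrt(2)*sqrt(B))
T(S) - 3646135 = -7*sqrt(2)*sqrt(121) - 3646135 = -7*sqrt(2)*11 - 3646135 = -77*sqrt(2) - 3646135 = -3646135 - 77*sqrt(2)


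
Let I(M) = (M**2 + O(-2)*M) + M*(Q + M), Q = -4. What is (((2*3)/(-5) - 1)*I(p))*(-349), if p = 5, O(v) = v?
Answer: 15356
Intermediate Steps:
I(M) = M**2 - 2*M + M*(-4 + M) (I(M) = (M**2 - 2*M) + M*(-4 + M) = M**2 - 2*M + M*(-4 + M))
(((2*3)/(-5) - 1)*I(p))*(-349) = (((2*3)/(-5) - 1)*(2*5*(-3 + 5)))*(-349) = ((6*(-1/5) - 1)*(2*5*2))*(-349) = ((-6/5 - 1)*20)*(-349) = -11/5*20*(-349) = -44*(-349) = 15356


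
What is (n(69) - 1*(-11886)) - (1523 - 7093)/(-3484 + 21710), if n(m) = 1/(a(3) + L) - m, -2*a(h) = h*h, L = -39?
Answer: 9369107996/792831 ≈ 11817.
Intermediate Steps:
a(h) = -h²/2 (a(h) = -h*h/2 = -h²/2)
n(m) = -2/87 - m (n(m) = 1/(-½*3² - 39) - m = 1/(-½*9 - 39) - m = 1/(-9/2 - 39) - m = 1/(-87/2) - m = -2/87 - m)
(n(69) - 1*(-11886)) - (1523 - 7093)/(-3484 + 21710) = ((-2/87 - 1*69) - 1*(-11886)) - (1523 - 7093)/(-3484 + 21710) = ((-2/87 - 69) + 11886) - (-5570)/18226 = (-6005/87 + 11886) - (-5570)/18226 = 1028077/87 - 1*(-2785/9113) = 1028077/87 + 2785/9113 = 9369107996/792831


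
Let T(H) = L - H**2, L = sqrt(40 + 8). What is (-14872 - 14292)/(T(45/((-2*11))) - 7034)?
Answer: 48083760151856/11604101559073 + 27327367936*sqrt(3)/11604101559073 ≈ 4.1478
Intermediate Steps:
L = 4*sqrt(3) (L = sqrt(48) = 4*sqrt(3) ≈ 6.9282)
T(H) = -H**2 + 4*sqrt(3) (T(H) = 4*sqrt(3) - H**2 = -H**2 + 4*sqrt(3))
(-14872 - 14292)/(T(45/((-2*11))) - 7034) = (-14872 - 14292)/((-(45/((-2*11)))**2 + 4*sqrt(3)) - 7034) = -29164/((-(45/(-22))**2 + 4*sqrt(3)) - 7034) = -29164/((-(45*(-1/22))**2 + 4*sqrt(3)) - 7034) = -29164/((-(-45/22)**2 + 4*sqrt(3)) - 7034) = -29164/((-1*2025/484 + 4*sqrt(3)) - 7034) = -29164/((-2025/484 + 4*sqrt(3)) - 7034) = -29164/(-3406481/484 + 4*sqrt(3))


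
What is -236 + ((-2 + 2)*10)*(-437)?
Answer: -236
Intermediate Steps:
-236 + ((-2 + 2)*10)*(-437) = -236 + (0*10)*(-437) = -236 + 0*(-437) = -236 + 0 = -236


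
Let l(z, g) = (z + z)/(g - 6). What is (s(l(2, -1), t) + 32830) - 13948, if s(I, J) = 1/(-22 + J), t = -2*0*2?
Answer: 415403/22 ≈ 18882.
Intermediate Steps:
t = 0 (t = 0*2 = 0)
l(z, g) = 2*z/(-6 + g) (l(z, g) = (2*z)/(-6 + g) = 2*z/(-6 + g))
(s(l(2, -1), t) + 32830) - 13948 = (1/(-22 + 0) + 32830) - 13948 = (1/(-22) + 32830) - 13948 = (-1/22 + 32830) - 13948 = 722259/22 - 13948 = 415403/22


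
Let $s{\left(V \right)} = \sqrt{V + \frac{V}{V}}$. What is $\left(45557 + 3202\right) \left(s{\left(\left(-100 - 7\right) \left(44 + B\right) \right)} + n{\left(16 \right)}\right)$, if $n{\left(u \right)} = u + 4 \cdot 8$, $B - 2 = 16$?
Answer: $2340432 + 146277 i \sqrt{737} \approx 2.3404 \cdot 10^{6} + 3.9711 \cdot 10^{6} i$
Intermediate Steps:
$B = 18$ ($B = 2 + 16 = 18$)
$n{\left(u \right)} = 32 + u$ ($n{\left(u \right)} = u + 32 = 32 + u$)
$s{\left(V \right)} = \sqrt{1 + V}$ ($s{\left(V \right)} = \sqrt{V + 1} = \sqrt{1 + V}$)
$\left(45557 + 3202\right) \left(s{\left(\left(-100 - 7\right) \left(44 + B\right) \right)} + n{\left(16 \right)}\right) = \left(45557 + 3202\right) \left(\sqrt{1 + \left(-100 - 7\right) \left(44 + 18\right)} + \left(32 + 16\right)\right) = 48759 \left(\sqrt{1 - 6634} + 48\right) = 48759 \left(\sqrt{-6633} + 48\right) = 48759 \left(3 i \sqrt{737} + 48\right) = 48759 \left(48 + 3 i \sqrt{737}\right) = 2340432 + 146277 i \sqrt{737}$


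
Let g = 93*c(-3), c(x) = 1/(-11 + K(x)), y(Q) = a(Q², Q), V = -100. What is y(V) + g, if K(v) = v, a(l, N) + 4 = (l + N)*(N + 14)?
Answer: -11919749/14 ≈ -8.5141e+5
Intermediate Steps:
a(l, N) = -4 + (14 + N)*(N + l) (a(l, N) = -4 + (l + N)*(N + 14) = -4 + (N + l)*(14 + N) = -4 + (14 + N)*(N + l))
y(Q) = -4 + Q³ + 14*Q + 15*Q² (y(Q) = -4 + Q² + 14*Q + 14*Q² + Q*Q² = -4 + Q² + 14*Q + 14*Q² + Q³ = -4 + Q³ + 14*Q + 15*Q²)
c(x) = 1/(-11 + x)
g = -93/14 (g = 93/(-11 - 3) = 93/(-14) = 93*(-1/14) = -93/14 ≈ -6.6429)
y(V) + g = (-4 + (-100)³ + 14*(-100) + 15*(-100)²) - 93/14 = (-4 - 1000000 - 1400 + 15*10000) - 93/14 = (-4 - 1000000 - 1400 + 150000) - 93/14 = -851404 - 93/14 = -11919749/14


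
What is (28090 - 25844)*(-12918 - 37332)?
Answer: -112861500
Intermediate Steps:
(28090 - 25844)*(-12918 - 37332) = 2246*(-50250) = -112861500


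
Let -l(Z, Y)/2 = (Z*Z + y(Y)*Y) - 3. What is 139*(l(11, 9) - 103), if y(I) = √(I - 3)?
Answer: -47121 - 2502*√6 ≈ -53250.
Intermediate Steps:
y(I) = √(-3 + I)
l(Z, Y) = 6 - 2*Z² - 2*Y*√(-3 + Y) (l(Z, Y) = -2*((Z*Z + √(-3 + Y)*Y) - 3) = -2*((Z² + Y*√(-3 + Y)) - 3) = -2*(-3 + Z² + Y*√(-3 + Y)) = 6 - 2*Z² - 2*Y*√(-3 + Y))
139*(l(11, 9) - 103) = 139*((6 - 2*11² - 2*9*√(-3 + 9)) - 103) = 139*((6 - 2*121 - 2*9*√6) - 103) = 139*((6 - 242 - 18*√6) - 103) = 139*((-236 - 18*√6) - 103) = 139*(-339 - 18*√6) = -47121 - 2502*√6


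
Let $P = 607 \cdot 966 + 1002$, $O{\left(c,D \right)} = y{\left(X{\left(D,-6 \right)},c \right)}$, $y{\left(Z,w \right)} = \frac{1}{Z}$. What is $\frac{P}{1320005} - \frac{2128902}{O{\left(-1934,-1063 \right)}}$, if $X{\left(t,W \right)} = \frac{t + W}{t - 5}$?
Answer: $- \frac{500676964306073}{234960890} \approx -2.1309 \cdot 10^{6}$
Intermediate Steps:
$X{\left(t,W \right)} = \frac{W + t}{-5 + t}$
$O{\left(c,D \right)} = \frac{-5 + D}{-6 + D}$ ($O{\left(c,D \right)} = \frac{1}{\frac{1}{-5 + D} \left(-6 + D\right)} = \frac{-5 + D}{-6 + D}$)
$P = 587364$ ($P = 586362 + 1002 = 587364$)
$\frac{P}{1320005} - \frac{2128902}{O{\left(-1934,-1063 \right)}} = \frac{587364}{1320005} - \frac{2128902}{\frac{1}{-6 - 1063} \left(-5 - 1063\right)} = 587364 \cdot \frac{1}{1320005} - \frac{2128902}{\frac{1}{-1069} \left(-1068\right)} = \frac{587364}{1320005} - \frac{2128902}{\left(- \frac{1}{1069}\right) \left(-1068\right)} = \frac{587364}{1320005} - \frac{2128902}{\frac{1068}{1069}} = \frac{587364}{1320005} - \frac{379299373}{178} = - \frac{500676964306073}{234960890}$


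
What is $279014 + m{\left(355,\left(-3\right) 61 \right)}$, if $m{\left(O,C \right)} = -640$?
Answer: $278374$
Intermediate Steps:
$279014 + m{\left(355,\left(-3\right) 61 \right)} = 279014 - 640 = 278374$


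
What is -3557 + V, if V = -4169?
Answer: -7726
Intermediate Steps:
-3557 + V = -3557 - 4169 = -7726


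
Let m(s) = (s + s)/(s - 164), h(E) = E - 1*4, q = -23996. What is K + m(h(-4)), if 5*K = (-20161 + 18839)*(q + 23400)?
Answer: 33880236/215 ≈ 1.5758e+5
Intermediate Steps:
h(E) = -4 + E (h(E) = E - 4 = -4 + E)
m(s) = 2*s/(-164 + s) (m(s) = (2*s)/(-164 + s) = 2*s/(-164 + s))
K = 787912/5 (K = ((-20161 + 18839)*(-23996 + 23400))/5 = (-1322*(-596))/5 = (⅕)*787912 = 787912/5 ≈ 1.5758e+5)
K + m(h(-4)) = 787912/5 + 2*(-4 - 4)/(-164 + (-4 - 4)) = 787912/5 + 2*(-8)/(-164 - 8) = 787912/5 + 2*(-8)/(-172) = 787912/5 + 2*(-8)*(-1/172) = 787912/5 + 4/43 = 33880236/215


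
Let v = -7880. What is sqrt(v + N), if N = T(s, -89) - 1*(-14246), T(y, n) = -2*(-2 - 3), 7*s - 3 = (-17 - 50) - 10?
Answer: 2*sqrt(1594) ≈ 79.850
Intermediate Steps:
s = -74/7 (s = 3/7 + ((-17 - 50) - 10)/7 = 3/7 + (-67 - 10)/7 = 3/7 + (1/7)*(-77) = 3/7 - 11 = -74/7 ≈ -10.571)
T(y, n) = 10 (T(y, n) = -2*(-5) = 10)
N = 14256 (N = 10 - 1*(-14246) = 10 + 14246 = 14256)
sqrt(v + N) = sqrt(-7880 + 14256) = sqrt(6376) = 2*sqrt(1594)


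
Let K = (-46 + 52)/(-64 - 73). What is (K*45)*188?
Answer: -50760/137 ≈ -370.51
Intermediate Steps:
K = -6/137 (K = 6/(-137) = 6*(-1/137) = -6/137 ≈ -0.043796)
(K*45)*188 = -6/137*45*188 = -270/137*188 = -50760/137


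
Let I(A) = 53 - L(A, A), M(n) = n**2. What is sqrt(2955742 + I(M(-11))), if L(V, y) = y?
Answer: sqrt(2955674) ≈ 1719.2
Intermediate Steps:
I(A) = 53 - A
sqrt(2955742 + I(M(-11))) = sqrt(2955742 + (53 - 1*(-11)**2)) = sqrt(2955742 + (53 - 1*121)) = sqrt(2955742 + (53 - 121)) = sqrt(2955742 - 68) = sqrt(2955674)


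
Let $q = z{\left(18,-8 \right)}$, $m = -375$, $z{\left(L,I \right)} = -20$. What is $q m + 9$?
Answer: $7509$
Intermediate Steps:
$q = -20$
$q m + 9 = \left(-20\right) \left(-375\right) + 9 = 7500 + 9 = 7509$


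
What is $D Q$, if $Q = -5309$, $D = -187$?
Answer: $992783$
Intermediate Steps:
$D Q = \left(-187\right) \left(-5309\right) = 992783$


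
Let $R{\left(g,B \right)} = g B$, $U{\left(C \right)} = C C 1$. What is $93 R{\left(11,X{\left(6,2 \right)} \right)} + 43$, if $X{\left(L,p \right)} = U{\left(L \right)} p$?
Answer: $73699$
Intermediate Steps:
$U{\left(C \right)} = C^{2}$ ($U{\left(C \right)} = C^{2} \cdot 1 = C^{2}$)
$X{\left(L,p \right)} = p L^{2}$ ($X{\left(L,p \right)} = L^{2} p = p L^{2}$)
$R{\left(g,B \right)} = B g$
$93 R{\left(11,X{\left(6,2 \right)} \right)} + 43 = 93 \cdot 2 \cdot 6^{2} \cdot 11 + 43 = 93 \cdot 2 \cdot 36 \cdot 11 + 43 = 93 \cdot 72 \cdot 11 + 43 = 93 \cdot 792 + 43 = 73656 + 43 = 73699$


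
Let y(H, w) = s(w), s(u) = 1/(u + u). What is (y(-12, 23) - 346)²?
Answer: 253287225/2116 ≈ 1.1970e+5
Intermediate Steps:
s(u) = 1/(2*u)
y(H, w) = 1/(2*w)
(y(-12, 23) - 346)² = ((½)/23 - 346)² = ((½)*(1/23) - 346)² = (1/46 - 346)² = (-15915/46)² = 253287225/2116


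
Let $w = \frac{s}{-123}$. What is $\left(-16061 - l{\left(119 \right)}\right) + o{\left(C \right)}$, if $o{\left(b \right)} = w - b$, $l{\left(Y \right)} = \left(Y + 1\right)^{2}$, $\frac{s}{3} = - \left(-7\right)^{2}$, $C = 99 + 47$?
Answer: $- \frac{1254838}{41} \approx -30606.0$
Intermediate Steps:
$C = 146$
$s = -147$ ($s = 3 \left(- \left(-7\right)^{2}\right) = 3 \left(\left(-1\right) 49\right) = 3 \left(-49\right) = -147$)
$l{\left(Y \right)} = \left(1 + Y\right)^{2}$
$w = \frac{49}{41}$ ($w = - \frac{147}{-123} = \left(-147\right) \left(- \frac{1}{123}\right) = \frac{49}{41} \approx 1.1951$)
$o{\left(b \right)} = \frac{49}{41} - b$
$\left(-16061 - l{\left(119 \right)}\right) + o{\left(C \right)} = \left(-16061 - \left(1 + 119\right)^{2}\right) + \left(\frac{49}{41} - 146\right) = \left(-16061 - 120^{2}\right) + \left(\frac{49}{41} - 146\right) = \left(-16061 - 14400\right) - \frac{5937}{41} = -30461 - \frac{5937}{41} = - \frac{1254838}{41}$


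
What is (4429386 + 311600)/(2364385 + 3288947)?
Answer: 2370493/2826666 ≈ 0.83862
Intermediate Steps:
(4429386 + 311600)/(2364385 + 3288947) = 4740986/5653332 = 4740986*(1/5653332) = 2370493/2826666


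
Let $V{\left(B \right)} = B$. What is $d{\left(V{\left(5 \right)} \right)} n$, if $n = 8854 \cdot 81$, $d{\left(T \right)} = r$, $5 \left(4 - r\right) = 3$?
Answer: $\frac{12191958}{5} \approx 2.4384 \cdot 10^{6}$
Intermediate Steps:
$r = \frac{17}{5}$ ($r = 4 - \frac{3}{5} = \frac{17}{5} \approx 3.4$)
$d{\left(T \right)} = \frac{17}{5}$
$n = 717174$
$d{\left(V{\left(5 \right)} \right)} n = \frac{17}{5} \cdot 717174 = \frac{12191958}{5}$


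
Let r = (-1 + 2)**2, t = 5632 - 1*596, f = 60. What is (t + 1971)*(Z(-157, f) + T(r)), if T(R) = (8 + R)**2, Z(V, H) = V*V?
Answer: 173283110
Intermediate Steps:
Z(V, H) = V**2
t = 5036 (t = 5632 - 596 = 5036)
r = 1 (r = 1**2 = 1)
(t + 1971)*(Z(-157, f) + T(r)) = (5036 + 1971)*((-157)**2 + (8 + 1)**2) = 7007*(24649 + 9**2) = 7007*(24649 + 81) = 7007*24730 = 173283110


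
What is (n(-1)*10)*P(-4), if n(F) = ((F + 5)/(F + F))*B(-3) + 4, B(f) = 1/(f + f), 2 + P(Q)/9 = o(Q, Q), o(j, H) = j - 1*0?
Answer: -2340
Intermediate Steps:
o(j, H) = j (o(j, H) = j + 0 = j)
P(Q) = -18 + 9*Q
B(f) = 1/(2*f)
n(F) = 4 - (5 + F)/(12*F) (n(F) = ((F + 5)/(F + F))*((½)/(-3)) + 4 = ((5 + F)/((2*F)))*((½)*(-⅓)) + 4 = ((5 + F)*(1/(2*F)))*(-⅙) + 4 = ((5 + F)/(2*F))*(-⅙) + 4 = -(5 + F)/(12*F) + 4 = 4 - (5 + F)/(12*F))
(n(-1)*10)*P(-4) = (((1/12)*(-5 + 47*(-1))/(-1))*10)*(-18 + 9*(-4)) = (((1/12)*(-1)*(-5 - 47))*10)*(-18 - 36) = (((1/12)*(-1)*(-52))*10)*(-54) = ((13/3)*10)*(-54) = (130/3)*(-54) = -2340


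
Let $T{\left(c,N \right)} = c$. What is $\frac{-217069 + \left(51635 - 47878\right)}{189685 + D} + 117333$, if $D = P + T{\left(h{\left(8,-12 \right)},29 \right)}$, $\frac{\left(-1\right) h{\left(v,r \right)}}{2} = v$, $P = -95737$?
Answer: $\frac{2755277511}{23483} \approx 1.1733 \cdot 10^{5}$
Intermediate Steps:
$h{\left(v,r \right)} = - 2 v$
$D = -95753$ ($D = -95737 - 16 = -95753$)
$\frac{-217069 + \left(51635 - 47878\right)}{189685 + D} + 117333 = \frac{-217069 + \left(51635 - 47878\right)}{189685 - 95753} + 117333 = \frac{-217069 + 3757}{93932} + 117333 = \left(-213312\right) \frac{1}{93932} + 117333 = - \frac{53328}{23483} + 117333 = \frac{2755277511}{23483}$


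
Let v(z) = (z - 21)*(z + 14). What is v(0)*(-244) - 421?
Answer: 71315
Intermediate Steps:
v(z) = (-21 + z)*(14 + z)
v(0)*(-244) - 421 = (-294 + 0² - 7*0)*(-244) - 421 = (-294 + 0 + 0)*(-244) - 421 = -294*(-244) - 421 = 71736 - 421 = 71315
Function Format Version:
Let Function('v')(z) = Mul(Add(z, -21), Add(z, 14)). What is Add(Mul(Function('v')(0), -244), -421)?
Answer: 71315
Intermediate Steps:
Function('v')(z) = Mul(Add(-21, z), Add(14, z))
Add(Mul(Function('v')(0), -244), -421) = Add(Mul(Add(-294, Pow(0, 2), Mul(-7, 0)), -244), -421) = Add(Mul(Add(-294, 0, 0), -244), -421) = Add(Mul(-294, -244), -421) = Add(71736, -421) = 71315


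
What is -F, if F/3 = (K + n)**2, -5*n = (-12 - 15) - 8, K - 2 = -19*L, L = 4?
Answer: -13467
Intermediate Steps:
K = -74 (K = 2 - 19*4 = 2 - 76 = -74)
n = 7 (n = -((-12 - 15) - 8)/5 = -(-27 - 8)/5 = -1/5*(-35) = 7)
F = 13467 (F = 3*(-74 + 7)**2 = 3*(-67)**2 = 3*4489 = 13467)
-F = -1*13467 = -13467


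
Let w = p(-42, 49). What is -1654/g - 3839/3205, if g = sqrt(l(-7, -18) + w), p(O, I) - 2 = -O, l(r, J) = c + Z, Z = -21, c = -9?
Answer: -3839/3205 - 827*sqrt(14)/7 ≈ -443.25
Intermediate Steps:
l(r, J) = -30 (l(r, J) = -9 - 21 = -30)
p(O, I) = 2 - O
w = 44 (w = 2 - 1*(-42) = 2 + 42 = 44)
g = sqrt(14) (g = sqrt(-30 + 44) = sqrt(14) ≈ 3.7417)
-1654/g - 3839/3205 = -1654*sqrt(14)/14 - 3839/3205 = -827*sqrt(14)/7 - 3839*1/3205 = -827*sqrt(14)/7 - 3839/3205 = -3839/3205 - 827*sqrt(14)/7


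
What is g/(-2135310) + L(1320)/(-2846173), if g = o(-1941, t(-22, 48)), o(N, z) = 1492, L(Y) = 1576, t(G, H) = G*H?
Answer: -3805869338/3038730834315 ≈ -0.0012525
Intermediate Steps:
g = 1492
g/(-2135310) + L(1320)/(-2846173) = 1492/(-2135310) + 1576/(-2846173) = 1492*(-1/2135310) + 1576*(-1/2846173) = -746/1067655 - 1576/2846173 = -3805869338/3038730834315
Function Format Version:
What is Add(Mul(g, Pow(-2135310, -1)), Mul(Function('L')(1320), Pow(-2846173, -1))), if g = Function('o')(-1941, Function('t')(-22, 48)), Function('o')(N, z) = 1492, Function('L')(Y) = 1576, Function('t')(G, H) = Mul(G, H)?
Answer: Rational(-3805869338, 3038730834315) ≈ -0.0012525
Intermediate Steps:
g = 1492
Add(Mul(g, Pow(-2135310, -1)), Mul(Function('L')(1320), Pow(-2846173, -1))) = Add(Mul(1492, Pow(-2135310, -1)), Mul(1576, Pow(-2846173, -1))) = Add(Mul(1492, Rational(-1, 2135310)), Mul(1576, Rational(-1, 2846173))) = Add(Rational(-746, 1067655), Rational(-1576, 2846173)) = Rational(-3805869338, 3038730834315)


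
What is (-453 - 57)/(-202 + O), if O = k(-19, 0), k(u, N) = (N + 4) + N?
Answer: 85/33 ≈ 2.5758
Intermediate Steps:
k(u, N) = 4 + 2*N (k(u, N) = (4 + N) + N = 4 + 2*N)
O = 4 (O = 4 + 2*0 = 4 + 0 = 4)
(-453 - 57)/(-202 + O) = (-453 - 57)/(-202 + 4) = -510/(-198) = -510*(-1/198) = 85/33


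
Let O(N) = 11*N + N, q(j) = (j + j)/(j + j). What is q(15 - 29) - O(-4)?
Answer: 49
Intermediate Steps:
q(j) = 1 (q(j) = (2*j)/((2*j)) = (2*j)*(1/(2*j)) = 1)
O(N) = 12*N
q(15 - 29) - O(-4) = 1 - 12*(-4) = 1 - 1*(-48) = 1 + 48 = 49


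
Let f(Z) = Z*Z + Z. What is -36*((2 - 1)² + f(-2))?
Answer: -108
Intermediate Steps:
f(Z) = Z + Z² (f(Z) = Z² + Z = Z + Z²)
-36*((2 - 1)² + f(-2)) = -36*((2 - 1)² - 2*(1 - 2)) = -36*(1² - 2*(-1)) = -36*(1 + 2) = -36*3 = -108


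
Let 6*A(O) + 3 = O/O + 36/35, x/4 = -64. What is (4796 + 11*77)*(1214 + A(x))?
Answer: 239739093/35 ≈ 6.8497e+6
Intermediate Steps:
x = -256 (x = 4*(-64) = -256)
A(O) = -17/105 (A(O) = -½ + (O/O + 36/35)/6 = -½ + (1 + 36*(1/35))/6 = -½ + (1 + 36/35)/6 = -½ + (⅙)*(71/35) = -½ + 71/210 = -17/105)
(4796 + 11*77)*(1214 + A(x)) = (4796 + 11*77)*(1214 - 17/105) = (4796 + 847)*(127453/105) = 5643*(127453/105) = 239739093/35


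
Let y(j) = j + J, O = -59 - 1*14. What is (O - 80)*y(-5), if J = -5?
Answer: 1530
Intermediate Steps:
O = -73 (O = -59 - 14 = -73)
y(j) = -5 + j (y(j) = j - 5 = -5 + j)
(O - 80)*y(-5) = (-73 - 80)*(-5 - 5) = -153*(-10) = 1530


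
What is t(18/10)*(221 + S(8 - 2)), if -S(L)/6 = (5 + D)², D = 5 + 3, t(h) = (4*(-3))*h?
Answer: 85644/5 ≈ 17129.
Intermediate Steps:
t(h) = -12*h
D = 8
S(L) = -1014 (S(L) = -6*(5 + 8)² = -6*13² = -6*169 = -1014)
t(18/10)*(221 + S(8 - 2)) = (-216/10)*(221 - 1014) = -216/10*(-793) = -12*9/5*(-793) = -108/5*(-793) = 85644/5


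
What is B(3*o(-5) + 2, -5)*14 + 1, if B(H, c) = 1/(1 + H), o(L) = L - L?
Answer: 17/3 ≈ 5.6667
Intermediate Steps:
o(L) = 0
B(3*o(-5) + 2, -5)*14 + 1 = 14/(1 + (3*0 + 2)) + 1 = 14/(1 + (0 + 2)) + 1 = 14/(1 + 2) + 1 = 14/3 + 1 = 17/3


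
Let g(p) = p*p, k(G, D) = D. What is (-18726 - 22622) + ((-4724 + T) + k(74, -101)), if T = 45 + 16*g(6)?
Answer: -45552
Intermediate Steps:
g(p) = p**2
T = 621 (T = 45 + 16*6**2 = 45 + 16*36 = 45 + 576 = 621)
(-18726 - 22622) + ((-4724 + T) + k(74, -101)) = (-18726 - 22622) + ((-4724 + 621) - 101) = -41348 + (-4103 - 101) = -41348 - 4204 = -45552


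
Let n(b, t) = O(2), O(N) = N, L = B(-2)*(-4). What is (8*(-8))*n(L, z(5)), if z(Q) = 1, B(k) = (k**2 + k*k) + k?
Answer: -128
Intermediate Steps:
B(k) = k + 2*k**2 (B(k) = (k**2 + k**2) + k = 2*k**2 + k = k + 2*k**2)
L = -24 (L = -2*(1 + 2*(-2))*(-4) = -2*(1 - 4)*(-4) = -2*(-3)*(-4) = 6*(-4) = -24)
n(b, t) = 2
(8*(-8))*n(L, z(5)) = (8*(-8))*2 = -64*2 = -128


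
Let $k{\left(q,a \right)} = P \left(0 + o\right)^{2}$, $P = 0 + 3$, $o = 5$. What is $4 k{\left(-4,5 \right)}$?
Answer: $300$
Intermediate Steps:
$P = 3$
$k{\left(q,a \right)} = 75$ ($k{\left(q,a \right)} = 3 \left(0 + 5\right)^{2} = 3 \cdot 5^{2} = 3 \cdot 25 = 75$)
$4 k{\left(-4,5 \right)} = 4 \cdot 75 = 300$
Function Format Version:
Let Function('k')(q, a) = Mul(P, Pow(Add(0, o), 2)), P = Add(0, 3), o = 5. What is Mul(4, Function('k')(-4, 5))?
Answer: 300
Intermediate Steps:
P = 3
Function('k')(q, a) = 75 (Function('k')(q, a) = Mul(3, Pow(Add(0, 5), 2)) = Mul(3, Pow(5, 2)) = Mul(3, 25) = 75)
Mul(4, Function('k')(-4, 5)) = Mul(4, 75) = 300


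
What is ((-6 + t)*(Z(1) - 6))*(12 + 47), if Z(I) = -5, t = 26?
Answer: -12980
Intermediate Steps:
((-6 + t)*(Z(1) - 6))*(12 + 47) = ((-6 + 26)*(-5 - 6))*(12 + 47) = (20*(-11))*59 = -220*59 = -12980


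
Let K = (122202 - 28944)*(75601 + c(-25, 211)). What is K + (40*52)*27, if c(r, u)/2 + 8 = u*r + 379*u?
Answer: 20980588194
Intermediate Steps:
c(r, u) = -16 + 758*u + 2*r*u (c(r, u) = -16 + 2*(u*r + 379*u) = -16 + 2*(r*u + 379*u) = -16 + 2*(379*u + r*u) = -16 + (758*u + 2*r*u) = -16 + 758*u + 2*r*u)
K = 20980532034 (K = (122202 - 28944)*(75601 + (-16 + 758*211 + 2*(-25)*211)) = 93258*(75601 + (-16 + 159938 - 10550)) = 93258*(75601 + 149372) = 93258*224973 = 20980532034)
K + (40*52)*27 = 20980532034 + (40*52)*27 = 20980532034 + 2080*27 = 20980532034 + 56160 = 20980588194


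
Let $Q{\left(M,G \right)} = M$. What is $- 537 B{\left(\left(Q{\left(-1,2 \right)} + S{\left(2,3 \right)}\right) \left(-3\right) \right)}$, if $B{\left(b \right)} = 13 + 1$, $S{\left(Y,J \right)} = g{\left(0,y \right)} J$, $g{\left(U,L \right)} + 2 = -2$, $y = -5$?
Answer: $-7518$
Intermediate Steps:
$g{\left(U,L \right)} = -4$ ($g{\left(U,L \right)} = -2 - 2 = -4$)
$S{\left(Y,J \right)} = - 4 J$
$B{\left(b \right)} = 14$
$- 537 B{\left(\left(Q{\left(-1,2 \right)} + S{\left(2,3 \right)}\right) \left(-3\right) \right)} = \left(-537\right) 14 = -7518$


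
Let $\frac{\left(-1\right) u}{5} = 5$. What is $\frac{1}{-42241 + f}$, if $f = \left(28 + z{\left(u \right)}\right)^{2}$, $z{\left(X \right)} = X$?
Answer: $- \frac{1}{42232} \approx -2.3679 \cdot 10^{-5}$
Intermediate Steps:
$u = -25$ ($u = \left(-5\right) 5 = -25$)
$f = 9$ ($f = \left(28 - 25\right)^{2} = 3^{2} = 9$)
$\frac{1}{-42241 + f} = \frac{1}{-42241 + 9} = \frac{1}{-42232} = - \frac{1}{42232}$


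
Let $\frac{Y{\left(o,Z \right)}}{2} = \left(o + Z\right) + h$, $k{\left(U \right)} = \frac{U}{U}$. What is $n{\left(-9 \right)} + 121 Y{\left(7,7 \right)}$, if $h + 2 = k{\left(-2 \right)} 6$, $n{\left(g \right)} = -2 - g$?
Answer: $4363$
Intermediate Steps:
$k{\left(U \right)} = 1$
$h = 4$ ($h = -2 + 1 \cdot 6 = -2 + 6 = 4$)
$Y{\left(o,Z \right)} = 8 + 2 Z + 2 o$ ($Y{\left(o,Z \right)} = 2 \left(\left(o + Z\right) + 4\right) = 2 \left(\left(Z + o\right) + 4\right) = 2 \left(4 + Z + o\right) = 8 + 2 Z + 2 o$)
$n{\left(-9 \right)} + 121 Y{\left(7,7 \right)} = \left(-2 - -9\right) + 121 \left(8 + 2 \cdot 7 + 2 \cdot 7\right) = \left(-2 + 9\right) + 121 \left(8 + 14 + 14\right) = 7 + 121 \cdot 36 = 7 + 4356 = 4363$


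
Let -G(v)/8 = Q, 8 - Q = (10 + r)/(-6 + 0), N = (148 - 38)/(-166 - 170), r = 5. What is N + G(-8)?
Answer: -14167/168 ≈ -84.327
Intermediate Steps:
N = -55/168 (N = 110/(-336) = 110*(-1/336) = -55/168 ≈ -0.32738)
Q = 21/2 (Q = 8 - (10 + 5)/(-6 + 0) = 8 - 15/(-6) = 8 - 15*(-1)/6 = 8 - 1*(-5/2) = 8 + 5/2 = 21/2 ≈ 10.500)
G(v) = -84 (G(v) = -8*21/2 = -84)
N + G(-8) = -55/168 - 84 = -14167/168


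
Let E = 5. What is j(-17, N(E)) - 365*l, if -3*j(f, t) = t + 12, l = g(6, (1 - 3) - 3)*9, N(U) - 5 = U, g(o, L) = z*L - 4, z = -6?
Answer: -256252/3 ≈ -85417.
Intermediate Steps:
g(o, L) = -4 - 6*L (g(o, L) = -6*L - 4 = -4 - 6*L)
N(U) = 5 + U
l = 234 (l = (-4 - 6*((1 - 3) - 3))*9 = (-4 - 6*(-2 - 3))*9 = (-4 - 6*(-5))*9 = (-4 + 30)*9 = 26*9 = 234)
j(f, t) = -4 - t/3 (j(f, t) = -(t + 12)/3 = -(12 + t)/3 = -4 - t/3)
j(-17, N(E)) - 365*l = (-4 - (5 + 5)/3) - 365*234 = (-4 - ⅓*10) - 85410 = (-4 - 10/3) - 85410 = -22/3 - 85410 = -256252/3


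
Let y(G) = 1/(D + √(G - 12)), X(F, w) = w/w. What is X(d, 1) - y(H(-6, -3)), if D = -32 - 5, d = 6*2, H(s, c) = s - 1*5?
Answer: 1429/1392 + I*√23/1392 ≈ 1.0266 + 0.0034453*I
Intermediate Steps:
H(s, c) = -5 + s (H(s, c) = s - 5 = -5 + s)
d = 12
D = -37
X(F, w) = 1
y(G) = 1/(-37 + √(-12 + G)) (y(G) = 1/(-37 + √(G - 12)) = 1/(-37 + √(-12 + G)))
X(d, 1) - y(H(-6, -3)) = 1 - 1/(-37 + √(-12 + (-5 - 6))) = 1 - 1/(-37 + √(-12 - 11)) = 1 - 1/(-37 + √(-23)) = 1 - 1/(-37 + I*√23)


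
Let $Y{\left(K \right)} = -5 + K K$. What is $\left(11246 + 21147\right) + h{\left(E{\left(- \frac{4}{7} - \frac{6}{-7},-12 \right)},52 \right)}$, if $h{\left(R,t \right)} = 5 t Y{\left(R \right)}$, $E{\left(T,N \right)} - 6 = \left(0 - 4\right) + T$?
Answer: $\frac{1590117}{49} \approx 32451.0$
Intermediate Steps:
$E{\left(T,N \right)} = 2 + T$ ($E{\left(T,N \right)} = 6 + \left(\left(0 - 4\right) + T\right) = 6 + \left(-4 + T\right) = 2 + T$)
$Y{\left(K \right)} = -5 + K^{2}$
$h{\left(R,t \right)} = 5 t \left(-5 + R^{2}\right)$
$\left(11246 + 21147\right) + h{\left(E{\left(- \frac{4}{7} - \frac{6}{-7},-12 \right)},52 \right)} = \left(11246 + 21147\right) + 5 \cdot 52 \left(-5 + \left(2 - \left(- \frac{6}{7} + \frac{4}{7}\right)\right)^{2}\right) = 32393 + 5 \cdot 52 \left(-5 + \left(2 - - \frac{2}{7}\right)^{2}\right) = 32393 + 5 \cdot 52 \left(-5 + \left(2 + \left(- \frac{4}{7} + \frac{6}{7}\right)\right)^{2}\right) = 32393 + 5 \cdot 52 \left(-5 + \left(2 + \frac{2}{7}\right)^{2}\right) = 32393 + 5 \cdot 52 \left(-5 + \left(\frac{16}{7}\right)^{2}\right) = 32393 + 5 \cdot 52 \left(-5 + \frac{256}{49}\right) = 32393 + 5 \cdot 52 \cdot \frac{11}{49} = 32393 + \frac{2860}{49} = \frac{1590117}{49}$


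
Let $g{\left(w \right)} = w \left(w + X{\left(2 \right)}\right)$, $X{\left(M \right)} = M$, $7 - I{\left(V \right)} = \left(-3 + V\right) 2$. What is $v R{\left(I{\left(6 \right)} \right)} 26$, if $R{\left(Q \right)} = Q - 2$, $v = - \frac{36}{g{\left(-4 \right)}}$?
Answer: $117$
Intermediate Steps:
$I{\left(V \right)} = 13 - 2 V$ ($I{\left(V \right)} = 7 - \left(-3 + V\right) 2 = 7 - \left(-6 + 2 V\right) = 13 - 2 V$)
$g{\left(w \right)} = w \left(2 + w\right)$ ($g{\left(w \right)} = w \left(w + 2\right) = w \left(2 + w\right)$)
$v = - \frac{9}{2}$ ($v = - \frac{36}{\left(-4\right) \left(2 - 4\right)} = - \frac{36}{\left(-4\right) \left(-2\right)} = - \frac{36}{8} = \left(-36\right) \frac{1}{8} = - \frac{9}{2} \approx -4.5$)
$R{\left(Q \right)} = -2 + Q$
$v R{\left(I{\left(6 \right)} \right)} 26 = - \frac{9 \left(-2 + \left(13 - 12\right)\right)}{2} \cdot 26 = - \frac{9 \left(-2 + 1\right)}{2} \cdot 26 = \left(- \frac{9}{2}\right) \left(-1\right) 26 = \frac{9}{2} \cdot 26 = 117$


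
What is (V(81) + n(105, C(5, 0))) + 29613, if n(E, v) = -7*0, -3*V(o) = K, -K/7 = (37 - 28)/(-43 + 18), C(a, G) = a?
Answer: 740304/25 ≈ 29612.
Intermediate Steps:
K = 63/25 (K = -7*(37 - 28)/(-43 + 18) = -63/(-25) = -63*(-1)/25 = -7*(-9/25) = 63/25 ≈ 2.5200)
V(o) = -21/25 (V(o) = -⅓*63/25 = -21/25)
n(E, v) = 0
(V(81) + n(105, C(5, 0))) + 29613 = (-21/25 + 0) + 29613 = -21/25 + 29613 = 740304/25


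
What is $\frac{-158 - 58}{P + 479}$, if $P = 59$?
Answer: $- \frac{108}{269} \approx -0.40149$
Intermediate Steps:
$\frac{-158 - 58}{P + 479} = \frac{-158 - 58}{59 + 479} = \frac{-158 - 58}{538} = \left(-158 - 58\right) \frac{1}{538} = \left(-216\right) \frac{1}{538} = - \frac{108}{269}$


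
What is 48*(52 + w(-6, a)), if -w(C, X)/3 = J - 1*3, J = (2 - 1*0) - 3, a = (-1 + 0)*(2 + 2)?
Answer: 3072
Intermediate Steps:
a = -4 (a = -1*4 = -4)
J = -1 (J = (2 + 0) - 3 = 2 - 3 = -1)
w(C, X) = 12 (w(C, X) = -3*(-1 - 1*3) = -3*(-1 - 3) = -3*(-4) = 12)
48*(52 + w(-6, a)) = 48*(52 + 12) = 48*64 = 3072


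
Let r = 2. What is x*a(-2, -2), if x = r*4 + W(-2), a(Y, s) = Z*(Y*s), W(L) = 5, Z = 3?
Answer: 156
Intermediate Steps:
a(Y, s) = 3*Y*s (a(Y, s) = 3*(Y*s) = 3*Y*s)
x = 13 (x = 2*4 + 5 = 8 + 5 = 13)
x*a(-2, -2) = 13*(3*(-2)*(-2)) = 13*12 = 156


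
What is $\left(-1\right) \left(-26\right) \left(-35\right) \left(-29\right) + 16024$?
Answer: $42414$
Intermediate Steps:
$\left(-1\right) \left(-26\right) \left(-35\right) \left(-29\right) + 16024 = 26 \left(-35\right) \left(-29\right) + 16024 = \left(-910\right) \left(-29\right) + 16024 = 26390 + 16024 = 42414$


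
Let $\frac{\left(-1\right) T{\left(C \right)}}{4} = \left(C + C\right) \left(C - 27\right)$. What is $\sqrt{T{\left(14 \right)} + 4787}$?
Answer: $\sqrt{6243} \approx 79.013$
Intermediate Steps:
$T{\left(C \right)} = - 8 C \left(-27 + C\right)$ ($T{\left(C \right)} = - 4 \left(C + C\right) \left(C - 27\right) = - 4 \cdot 2 C \left(-27 + C\right) = - 8 C \left(-27 + C\right)$)
$\sqrt{T{\left(14 \right)} + 4787} = \sqrt{8 \cdot 14 \left(27 - 14\right) + 4787} = \sqrt{8 \cdot 14 \cdot 13 + 4787} = \sqrt{1456 + 4787} = \sqrt{6243}$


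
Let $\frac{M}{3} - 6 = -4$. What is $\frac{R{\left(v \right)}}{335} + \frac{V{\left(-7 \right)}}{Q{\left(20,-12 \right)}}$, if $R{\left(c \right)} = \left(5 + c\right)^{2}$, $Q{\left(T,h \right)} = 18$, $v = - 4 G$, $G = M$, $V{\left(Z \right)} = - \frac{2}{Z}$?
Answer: $\frac{23078}{21105} \approx 1.0935$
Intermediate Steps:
$M = 6$ ($M = 18 + 3 \left(-4\right) = 18 - 12 = 6$)
$G = 6$
$v = -24$ ($v = \left(-4\right) 6 = -24$)
$\frac{R{\left(v \right)}}{335} + \frac{V{\left(-7 \right)}}{Q{\left(20,-12 \right)}} = \frac{\left(5 - 24\right)^{2}}{335} + \frac{\left(-2\right) \frac{1}{-7}}{18} = \left(-19\right)^{2} \cdot \frac{1}{335} + \left(-2\right) \left(- \frac{1}{7}\right) \frac{1}{18} = 361 \cdot \frac{1}{335} + \frac{2}{7} \cdot \frac{1}{18} = \frac{361}{335} + \frac{1}{63} = \frac{23078}{21105}$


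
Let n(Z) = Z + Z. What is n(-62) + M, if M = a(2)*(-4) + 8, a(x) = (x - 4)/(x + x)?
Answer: -114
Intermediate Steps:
a(x) = (-4 + x)/(2*x) (a(x) = (-4 + x)/((2*x)) = (-4 + x)*(1/(2*x)) = (-4 + x)/(2*x))
n(Z) = 2*Z
M = 10 (M = ((½)*(-4 + 2)/2)*(-4) + 8 = ((½)*(½)*(-2))*(-4) + 8 = -½*(-4) + 8 = 2 + 8 = 10)
n(-62) + M = 2*(-62) + 10 = -124 + 10 = -114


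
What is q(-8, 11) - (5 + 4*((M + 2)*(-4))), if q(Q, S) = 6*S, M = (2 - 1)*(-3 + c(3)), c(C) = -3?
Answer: -3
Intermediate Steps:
M = -6 (M = (2 - 1)*(-3 - 3) = 1*(-6) = -6)
q(-8, 11) - (5 + 4*((M + 2)*(-4))) = 6*11 - (5 + 4*((-6 + 2)*(-4))) = 66 - (5 + 4*(-4*(-4))) = 66 - (5 + 4*16) = 66 - (5 + 64) = 66 - 1*69 = 66 - 69 = -3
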